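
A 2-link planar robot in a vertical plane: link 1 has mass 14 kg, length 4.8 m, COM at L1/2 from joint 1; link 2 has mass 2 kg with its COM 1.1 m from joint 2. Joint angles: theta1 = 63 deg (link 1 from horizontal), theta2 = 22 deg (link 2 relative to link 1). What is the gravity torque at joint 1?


Horizontal distance from joint 1 to link-1 COM:
  x_c1 = (L1/2)*cos(t1) = 2.4 * 0.454 = 1.0896 m
Horizontal distance from joint 1 to link-2 COM:
  x_c2 = L1*cos(t1) + Lc2*cos(t1+t2)
       = 4.8*0.454 + 1.1*0.0872 = 2.275 m
tau1 = m1*g*x_c1 + m2*g*x_c2
     = 14*9.81*1.0896 + 2*9.81*2.275
     = 149.6425 + 44.636
     = 194.2785 Nm


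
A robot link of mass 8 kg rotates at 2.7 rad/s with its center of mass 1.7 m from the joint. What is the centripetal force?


F = m * omega^2 * r
= 8 * 2.7^2 * 1.7
= 8 * 7.29 * 1.7
= 99.144 N


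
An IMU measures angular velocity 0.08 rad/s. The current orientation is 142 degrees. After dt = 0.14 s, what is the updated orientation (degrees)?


delta_theta = w * dt = 0.08 * 0.14 = 0.0112 rad
= 0.6417 deg
theta_new = 142 + 0.6417 = 142.6417 deg


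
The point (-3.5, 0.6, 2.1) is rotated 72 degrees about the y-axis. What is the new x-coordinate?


Rotation about y-axis: x' = x*cos(theta) + z*sin(theta)
= -3.5 * 0.309 + 2.1 * 0.9511
= 0.9157


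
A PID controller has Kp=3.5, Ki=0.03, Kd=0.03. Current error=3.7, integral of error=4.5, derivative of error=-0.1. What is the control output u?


u = Kp*e + Ki*int(e) + Kd*de/dt
= 3.5*3.7 + 0.03*4.5 + 0.03*(-0.1)
= 12.95 + 0.135 + -0.003
= 13.082


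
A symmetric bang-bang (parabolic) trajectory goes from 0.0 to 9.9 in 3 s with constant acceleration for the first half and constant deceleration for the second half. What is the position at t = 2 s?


Symmetric rest-to-rest: each phase covers (pf-p0)/2 in time T/2. 0.5*a*(T/2)^2 = (pf-p0)/2 => a = 4*(pf-p0)/T^2
a = 4*(9.9-0.0)/3^2 = 4.4
t = 2 is in the deceleration phase (t > T/2).
p = pf - 0.5*a*(T-t)^2 = 9.9 - 0.5*4.4*1^2
= 7.7


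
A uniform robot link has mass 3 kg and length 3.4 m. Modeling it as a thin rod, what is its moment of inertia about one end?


I = (1/3) * m * L^2
= (1/3) * 3 * 3.4^2
= 0.333333 * 3 * 11.56
= 11.56 kg*m^2


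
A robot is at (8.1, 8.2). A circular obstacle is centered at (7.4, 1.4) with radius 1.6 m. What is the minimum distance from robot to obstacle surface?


center_dist = sqrt((8.1-7.4)^2 + (8.2-1.4)^2)
= sqrt(0.49 + 46.24)
= 6.8359
min_dist = center_dist - radius = 6.8359 - 1.6 = 5.2359 m


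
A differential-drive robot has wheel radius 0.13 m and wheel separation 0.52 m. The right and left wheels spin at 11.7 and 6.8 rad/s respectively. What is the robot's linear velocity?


vR = r*wR = 0.13*11.7 = 1.521 m/s
vL = r*wL = 0.13*6.8 = 0.884 m/s
v = (vR+vL)/2 = 1.2025 m/s
omega = (vR-vL)/L = 1.225 rad/s
linear velocity = 1.2025 m/s


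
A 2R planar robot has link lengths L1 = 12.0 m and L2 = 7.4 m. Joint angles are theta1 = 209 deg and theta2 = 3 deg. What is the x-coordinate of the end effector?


Convert angles to radians: theta1 = 3.6477, theta2 = 0.0524
x = L1*cos(theta1) + L2*cos(theta1+theta2)
x = -10.4954 + -6.2756
x = -16.771


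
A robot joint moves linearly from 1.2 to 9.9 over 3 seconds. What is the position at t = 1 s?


s = t/T = 1/3 = 0.3333
p(t) = p0 + (pf-p0)*s
= 1.2 + (9.9 - 1.2) * 0.3333
= 4.1


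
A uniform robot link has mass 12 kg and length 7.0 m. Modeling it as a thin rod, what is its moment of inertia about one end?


I = (1/3) * m * L^2
= (1/3) * 12 * 7.0^2
= 0.333333 * 12 * 49.0
= 196.0 kg*m^2


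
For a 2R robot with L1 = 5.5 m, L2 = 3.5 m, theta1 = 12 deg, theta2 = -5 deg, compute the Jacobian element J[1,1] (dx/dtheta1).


J[1,1] = -L1*sin(t1) - L2*sin(t1+t2)
= -5.5*sin(12) - 3.5*sin(7)
= -1.5701


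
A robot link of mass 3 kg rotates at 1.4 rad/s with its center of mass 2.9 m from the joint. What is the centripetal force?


F = m * omega^2 * r
= 3 * 1.4^2 * 2.9
= 3 * 1.96 * 2.9
= 17.052 N


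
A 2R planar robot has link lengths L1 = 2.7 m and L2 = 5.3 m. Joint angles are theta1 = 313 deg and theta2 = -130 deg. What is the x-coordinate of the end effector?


Convert angles to radians: theta1 = 5.4629, theta2 = -2.2689
x = L1*cos(theta1) + L2*cos(theta1+theta2)
x = 1.8414 + -5.2927
x = -3.4513


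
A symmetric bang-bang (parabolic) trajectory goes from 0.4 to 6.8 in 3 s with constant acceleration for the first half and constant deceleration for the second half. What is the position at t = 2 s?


Symmetric rest-to-rest: each phase covers (pf-p0)/2 in time T/2. 0.5*a*(T/2)^2 = (pf-p0)/2 => a = 4*(pf-p0)/T^2
a = 4*(6.8-0.4)/3^2 = 2.8444
t = 2 is in the deceleration phase (t > T/2).
p = pf - 0.5*a*(T-t)^2 = 6.8 - 0.5*2.8444*1^2
= 5.3778


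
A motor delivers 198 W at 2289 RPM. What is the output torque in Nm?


omega = 2289 * 2*pi/60 = 239.7035 rad/s
tau = P / omega = 198 / 239.7035
= 0.826 Nm


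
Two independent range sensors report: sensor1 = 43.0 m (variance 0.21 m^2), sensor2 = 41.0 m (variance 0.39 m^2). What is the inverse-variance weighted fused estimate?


w1 = (1/var1) / (1/var1 + 1/var2)
   = 4.7619 / (4.7619 + 2.5641) = 0.65
w2 = 1 - w1 = 0.35
fused = w1*s1 + w2*s2 = 27.95 + 14.35
= 42.3 m


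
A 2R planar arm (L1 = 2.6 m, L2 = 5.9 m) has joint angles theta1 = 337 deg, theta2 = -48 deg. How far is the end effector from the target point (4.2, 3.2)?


End effector via forward kinematics:
x = L1*cos(t1) + L2*cos(t1+t2) = 4.3142
y = L1*sin(t1) + L2*sin(t1+t2) = -6.5945
Distance to target:
d = sqrt((4.2 - 4.3142)^2 + (3.2 - -6.5945)^2)
= sqrt(0.013 + 95.9315)
= 9.7951 m


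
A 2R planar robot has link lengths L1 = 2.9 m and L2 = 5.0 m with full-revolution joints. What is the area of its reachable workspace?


r_max = L1 + L2 = 7.9 m
r_min = |L1 - L2| = 2.1 m
Area = pi*(r_max^2 - r_min^2)
= pi*(62.41 - 4.41)
= pi * 58.0
= 182.2124 m^2


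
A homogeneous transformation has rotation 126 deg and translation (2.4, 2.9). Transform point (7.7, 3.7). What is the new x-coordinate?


x' = cos(theta)*px - sin(theta)*py + tx
= -0.5878*7.7 - 0.809*3.7 + 2.4
= -5.1193


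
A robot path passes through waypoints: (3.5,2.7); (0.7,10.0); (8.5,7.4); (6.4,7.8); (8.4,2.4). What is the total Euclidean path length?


Segment lengths:
  seg1 = sqrt((-2.8)^2 + (7.3)^2) = 7.8186
  seg2 = sqrt((7.8)^2 + (-2.6)^2) = 8.2219
  seg3 = sqrt((-2.1)^2 + (0.4)^2) = 2.1378
  seg4 = sqrt((2.0)^2 + (-5.4)^2) = 5.7585
Total = 23.9367


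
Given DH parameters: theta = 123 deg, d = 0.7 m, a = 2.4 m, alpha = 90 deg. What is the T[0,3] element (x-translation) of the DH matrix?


T[0,3] = a * cos(theta)
= 2.4 * cos(123 deg)
= 2.4 * -0.5446
= -1.3071


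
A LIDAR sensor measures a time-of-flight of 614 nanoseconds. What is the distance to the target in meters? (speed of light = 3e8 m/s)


tof = 614 ns = 6.14e-07 s
dist = c * tof / 2
= 3e8 * 6.14e-07 / 2
= 92.1 m


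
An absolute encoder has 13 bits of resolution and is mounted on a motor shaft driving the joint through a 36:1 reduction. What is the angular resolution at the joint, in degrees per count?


counts = 2^13 = 8192
effective counts at joint = 8192 * 36 = 294912
resolution = 360 / 294912
= 0.0012 deg/count


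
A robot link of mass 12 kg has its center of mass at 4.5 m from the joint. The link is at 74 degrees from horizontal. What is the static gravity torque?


tau = m*g*L*cos(angle)
= 12 * 9.81 * 4.5 * cos(74 deg)
= 12 * 9.81 * 4.5 * 0.2756
= 146.0161 Nm


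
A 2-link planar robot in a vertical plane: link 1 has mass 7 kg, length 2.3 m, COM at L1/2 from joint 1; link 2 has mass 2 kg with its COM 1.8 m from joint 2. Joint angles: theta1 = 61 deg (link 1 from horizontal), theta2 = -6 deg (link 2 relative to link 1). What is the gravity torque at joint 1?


Horizontal distance from joint 1 to link-1 COM:
  x_c1 = (L1/2)*cos(t1) = 1.15 * 0.4848 = 0.5575 m
Horizontal distance from joint 1 to link-2 COM:
  x_c2 = L1*cos(t1) + Lc2*cos(t1+t2)
       = 2.3*0.4848 + 1.8*0.5736 = 2.1475 m
tau1 = m1*g*x_c1 + m2*g*x_c2
     = 7*9.81*0.5575 + 2*9.81*2.1475
     = 38.2857 + 42.1339
     = 80.4196 Nm


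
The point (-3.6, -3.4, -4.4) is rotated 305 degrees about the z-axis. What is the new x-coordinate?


Rotation about z-axis: x' = x*cos(theta) - y*sin(theta)
= -3.6 * 0.5736 - -3.4 * -0.8192
= -4.85


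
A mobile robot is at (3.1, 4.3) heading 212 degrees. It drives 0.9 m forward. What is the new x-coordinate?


x_new = x0 + d*cos(theta)
= 3.1 + 0.9*cos(212)
= 3.1 + -0.7632
= 2.3368


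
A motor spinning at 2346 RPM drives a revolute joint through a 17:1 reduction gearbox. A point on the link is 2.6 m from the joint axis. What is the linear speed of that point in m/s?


omega_motor = 2346 * 2*pi/60 = 245.6725 rad/s
omega_joint = omega_motor / 17 = 14.4513 rad/s
v = omega_joint * r = 14.4513 * 2.6
= 37.5734 m/s


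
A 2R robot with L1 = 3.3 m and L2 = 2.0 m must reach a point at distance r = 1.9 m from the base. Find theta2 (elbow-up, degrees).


cos(theta2) = (r^2 - L1^2 - L2^2) / (2*L1*L2)
cos(theta2) = (3.61 - 10.89 - 4.0) / 13.2
cos(theta2) = -0.854545
theta2 = 148.7096 degrees


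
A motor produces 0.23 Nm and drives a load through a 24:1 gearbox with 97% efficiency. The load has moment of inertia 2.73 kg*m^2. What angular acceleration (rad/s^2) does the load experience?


tau_out = tau_motor * N * eta
= 0.23 * 24 * 0.97 = 5.3544 Nm
alpha = tau_out / I = 5.3544 / 2.73
= 1.9613 rad/s^2


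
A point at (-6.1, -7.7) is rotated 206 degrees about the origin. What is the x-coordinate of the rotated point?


x' = x*cos(theta) - y*sin(theta)
cos(206 deg) = -0.8988, sin(206 deg) = -0.4384
x' = -6.1 * -0.8988 - -7.7 * -0.4384
= 5.4826 - 3.3755
= 2.1072


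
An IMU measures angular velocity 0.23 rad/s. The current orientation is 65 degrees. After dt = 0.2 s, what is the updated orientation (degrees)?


delta_theta = w * dt = 0.23 * 0.2 = 0.046 rad
= 2.6356 deg
theta_new = 65 + 2.6356 = 67.6356 deg


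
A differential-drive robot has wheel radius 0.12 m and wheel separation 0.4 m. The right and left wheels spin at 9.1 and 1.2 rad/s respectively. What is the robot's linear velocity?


vR = r*wR = 0.12*9.1 = 1.092 m/s
vL = r*wL = 0.12*1.2 = 0.144 m/s
v = (vR+vL)/2 = 0.618 m/s
omega = (vR-vL)/L = 2.37 rad/s
linear velocity = 0.618 m/s


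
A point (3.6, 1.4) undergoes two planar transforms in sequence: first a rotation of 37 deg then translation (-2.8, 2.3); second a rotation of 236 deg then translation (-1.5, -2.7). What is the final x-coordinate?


After transform 1:
x1 = cos(37)*3.6 - sin(37)*1.4 + -2.8 = -0.7675
y1 = sin(37)*3.6 + cos(37)*1.4 + 2.3 = 5.5846
After transform 2:
x2 = cos(236)*-0.7675 - sin(236)*5.5846 + -1.5
= 3.559


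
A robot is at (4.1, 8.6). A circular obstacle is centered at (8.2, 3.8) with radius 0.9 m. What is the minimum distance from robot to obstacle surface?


center_dist = sqrt((4.1-8.2)^2 + (8.6-3.8)^2)
= sqrt(16.81 + 23.04)
= 6.3127
min_dist = center_dist - radius = 6.3127 - 0.9 = 5.4127 m


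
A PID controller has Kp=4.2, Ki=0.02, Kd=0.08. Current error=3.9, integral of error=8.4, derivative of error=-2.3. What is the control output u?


u = Kp*e + Ki*int(e) + Kd*de/dt
= 4.2*3.9 + 0.02*8.4 + 0.08*(-2.3)
= 16.38 + 0.168 + -0.184
= 16.364


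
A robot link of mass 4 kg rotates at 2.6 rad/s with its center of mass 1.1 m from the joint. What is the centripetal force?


F = m * omega^2 * r
= 4 * 2.6^2 * 1.1
= 4 * 6.76 * 1.1
= 29.744 N


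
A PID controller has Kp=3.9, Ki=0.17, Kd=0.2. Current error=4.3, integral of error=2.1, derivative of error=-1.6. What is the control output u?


u = Kp*e + Ki*int(e) + Kd*de/dt
= 3.9*4.3 + 0.17*2.1 + 0.2*(-1.6)
= 16.77 + 0.357 + -0.32
= 16.807


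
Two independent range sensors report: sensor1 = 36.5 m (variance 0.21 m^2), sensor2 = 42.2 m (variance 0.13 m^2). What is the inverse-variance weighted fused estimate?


w1 = (1/var1) / (1/var1 + 1/var2)
   = 4.7619 / (4.7619 + 7.6923) = 0.3824
w2 = 1 - w1 = 0.6176
fused = w1*s1 + w2*s2 = 13.9559 + 26.0647
= 40.0206 m


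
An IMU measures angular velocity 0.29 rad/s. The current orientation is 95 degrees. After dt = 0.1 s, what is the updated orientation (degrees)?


delta_theta = w * dt = 0.29 * 0.1 = 0.029 rad
= 1.6616 deg
theta_new = 95 + 1.6616 = 96.6616 deg


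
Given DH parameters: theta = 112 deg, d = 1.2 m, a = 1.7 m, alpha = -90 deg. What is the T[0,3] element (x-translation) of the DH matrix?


T[0,3] = a * cos(theta)
= 1.7 * cos(112 deg)
= 1.7 * -0.3746
= -0.6368


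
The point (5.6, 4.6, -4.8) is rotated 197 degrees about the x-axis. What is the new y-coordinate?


Rotation about x-axis: y' = y*cos(theta) - z*sin(theta)
= 4.6 * -0.9563 - -4.8 * -0.2924
= -5.8024


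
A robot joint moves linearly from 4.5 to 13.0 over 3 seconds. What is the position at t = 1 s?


s = t/T = 1/3 = 0.3333
p(t) = p0 + (pf-p0)*s
= 4.5 + (13.0 - 4.5) * 0.3333
= 7.3333


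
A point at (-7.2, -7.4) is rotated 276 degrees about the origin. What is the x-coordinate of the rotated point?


x' = x*cos(theta) - y*sin(theta)
cos(276 deg) = 0.1045, sin(276 deg) = -0.9945
x' = -7.2 * 0.1045 - -7.4 * -0.9945
= -0.7526 - 7.3595
= -8.1121


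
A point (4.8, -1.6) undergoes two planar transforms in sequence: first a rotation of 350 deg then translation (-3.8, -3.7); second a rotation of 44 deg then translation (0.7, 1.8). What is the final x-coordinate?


After transform 1:
x1 = cos(350)*4.8 - sin(350)*-1.6 + -3.8 = 0.6492
y1 = sin(350)*4.8 + cos(350)*-1.6 + -3.7 = -6.1092
After transform 2:
x2 = cos(44)*0.6492 - sin(44)*-6.1092 + 0.7
= 5.4108


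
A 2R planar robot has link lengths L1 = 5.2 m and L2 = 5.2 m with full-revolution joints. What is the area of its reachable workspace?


r_max = L1 + L2 = 10.4 m
r_min = |L1 - L2| = 0.0 m
Area = pi*(r_max^2 - r_min^2)
= pi*(108.16 - 0.0)
= pi * 108.16
= 339.7947 m^2


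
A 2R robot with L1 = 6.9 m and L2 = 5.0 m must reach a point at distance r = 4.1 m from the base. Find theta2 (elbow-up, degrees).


cos(theta2) = (r^2 - L1^2 - L2^2) / (2*L1*L2)
cos(theta2) = (16.81 - 47.61 - 25.0) / 69.0
cos(theta2) = -0.808696
theta2 = 143.9687 degrees


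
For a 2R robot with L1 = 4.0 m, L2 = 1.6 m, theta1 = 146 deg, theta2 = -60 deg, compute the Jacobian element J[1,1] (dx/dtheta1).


J[1,1] = -L1*sin(t1) - L2*sin(t1+t2)
= -4.0*sin(146) - 1.6*sin(86)
= -3.8329


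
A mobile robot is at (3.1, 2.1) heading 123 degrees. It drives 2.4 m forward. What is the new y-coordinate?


y_new = y0 + d*sin(theta)
= 2.1 + 2.4*sin(123)
= 2.1 + 2.0128
= 4.1128


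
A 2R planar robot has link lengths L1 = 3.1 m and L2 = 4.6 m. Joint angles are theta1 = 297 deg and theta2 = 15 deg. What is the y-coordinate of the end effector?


Convert angles to radians: theta1 = 5.1836, theta2 = 0.2618
y = L1*sin(theta1) + L2*sin(theta1+theta2)
y = -2.7621 + -3.4185
y = -6.1806


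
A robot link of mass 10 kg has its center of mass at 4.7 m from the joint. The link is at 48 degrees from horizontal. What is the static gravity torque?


tau = m*g*L*cos(angle)
= 10 * 9.81 * 4.7 * cos(48 deg)
= 10 * 9.81 * 4.7 * 0.6691
= 308.516 Nm


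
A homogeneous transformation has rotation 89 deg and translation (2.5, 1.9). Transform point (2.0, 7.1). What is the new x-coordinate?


x' = cos(theta)*px - sin(theta)*py + tx
= 0.0175*2.0 - 0.9998*7.1 + 2.5
= -4.564


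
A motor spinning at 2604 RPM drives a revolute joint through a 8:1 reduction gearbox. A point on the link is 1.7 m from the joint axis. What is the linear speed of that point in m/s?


omega_motor = 2604 * 2*pi/60 = 272.6902 rad/s
omega_joint = omega_motor / 8 = 34.0863 rad/s
v = omega_joint * r = 34.0863 * 1.7
= 57.9467 m/s


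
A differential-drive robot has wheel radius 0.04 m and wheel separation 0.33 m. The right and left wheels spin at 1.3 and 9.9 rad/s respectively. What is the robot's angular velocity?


vR = r*wR = 0.04*1.3 = 0.052 m/s
vL = r*wL = 0.04*9.9 = 0.396 m/s
v = (vR+vL)/2 = 0.224 m/s
omega = (vR-vL)/L = -1.0424 rad/s
angular velocity = -1.0424 rad/s


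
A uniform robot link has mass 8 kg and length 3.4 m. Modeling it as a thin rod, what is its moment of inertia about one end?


I = (1/3) * m * L^2
= (1/3) * 8 * 3.4^2
= 0.333333 * 8 * 11.56
= 30.8267 kg*m^2


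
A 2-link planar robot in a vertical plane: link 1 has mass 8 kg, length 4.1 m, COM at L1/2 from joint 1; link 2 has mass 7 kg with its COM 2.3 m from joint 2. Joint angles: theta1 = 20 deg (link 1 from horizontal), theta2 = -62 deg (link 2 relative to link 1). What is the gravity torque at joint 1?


Horizontal distance from joint 1 to link-1 COM:
  x_c1 = (L1/2)*cos(t1) = 2.05 * 0.9397 = 1.9264 m
Horizontal distance from joint 1 to link-2 COM:
  x_c2 = L1*cos(t1) + Lc2*cos(t1+t2)
       = 4.1*0.9397 + 2.3*0.7431 = 5.562 m
tau1 = m1*g*x_c1 + m2*g*x_c2
     = 8*9.81*1.9264 + 7*9.81*5.562
     = 151.1815 + 381.9407
     = 533.1222 Nm


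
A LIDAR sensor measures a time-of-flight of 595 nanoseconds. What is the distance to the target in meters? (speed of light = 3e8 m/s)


tof = 595 ns = 5.95e-07 s
dist = c * tof / 2
= 3e8 * 5.95e-07 / 2
= 89.25 m


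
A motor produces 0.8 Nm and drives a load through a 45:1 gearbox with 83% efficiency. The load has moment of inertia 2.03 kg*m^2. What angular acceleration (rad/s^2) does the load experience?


tau_out = tau_motor * N * eta
= 0.8 * 45 * 0.83 = 29.88 Nm
alpha = tau_out / I = 29.88 / 2.03
= 14.7192 rad/s^2


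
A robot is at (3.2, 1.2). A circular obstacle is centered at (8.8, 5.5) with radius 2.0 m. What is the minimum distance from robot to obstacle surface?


center_dist = sqrt((3.2-8.8)^2 + (1.2-5.5)^2)
= sqrt(31.36 + 18.49)
= 7.0605
min_dist = center_dist - radius = 7.0605 - 2.0 = 5.0605 m


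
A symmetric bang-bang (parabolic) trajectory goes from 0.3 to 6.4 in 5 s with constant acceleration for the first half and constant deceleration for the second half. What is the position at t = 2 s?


Symmetric rest-to-rest: each phase covers (pf-p0)/2 in time T/2. 0.5*a*(T/2)^2 = (pf-p0)/2 => a = 4*(pf-p0)/T^2
a = 4*(6.4-0.3)/5^2 = 0.976
t = 2 is in the acceleration phase (t <= T/2).
p = p0 + 0.5*a*t^2 = 0.3 + 0.5*0.976*2^2
= 2.252


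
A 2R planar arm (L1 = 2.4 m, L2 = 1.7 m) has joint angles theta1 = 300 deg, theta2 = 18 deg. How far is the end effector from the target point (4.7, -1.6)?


End effector via forward kinematics:
x = L1*cos(t1) + L2*cos(t1+t2) = 2.4633
y = L1*sin(t1) + L2*sin(t1+t2) = -3.216
Distance to target:
d = sqrt((4.7 - 2.4633)^2 + (-1.6 - -3.216)^2)
= sqrt(5.0026 + 2.6114)
= 2.7594 m


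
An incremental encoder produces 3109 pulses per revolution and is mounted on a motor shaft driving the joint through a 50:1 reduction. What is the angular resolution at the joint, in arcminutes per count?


counts per rev = 3109
effective counts at joint = 3109 * 50 = 155450
resolution = 360*60 / 155450
= 0.139 arcmin/count


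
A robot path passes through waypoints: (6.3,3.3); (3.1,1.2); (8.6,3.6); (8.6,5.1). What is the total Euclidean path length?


Segment lengths:
  seg1 = sqrt((-3.2)^2 + (-2.1)^2) = 3.8275
  seg2 = sqrt((5.5)^2 + (2.4)^2) = 6.0008
  seg3 = sqrt((0.0)^2 + (1.5)^2) = 1.5
Total = 11.3284


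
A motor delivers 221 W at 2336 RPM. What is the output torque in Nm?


omega = 2336 * 2*pi/60 = 244.6253 rad/s
tau = P / omega = 221 / 244.6253
= 0.9034 Nm


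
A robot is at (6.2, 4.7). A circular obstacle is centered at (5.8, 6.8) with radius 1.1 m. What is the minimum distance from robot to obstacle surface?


center_dist = sqrt((6.2-5.8)^2 + (4.7-6.8)^2)
= sqrt(0.16 + 4.41)
= 2.1378
min_dist = center_dist - radius = 2.1378 - 1.1 = 1.0378 m


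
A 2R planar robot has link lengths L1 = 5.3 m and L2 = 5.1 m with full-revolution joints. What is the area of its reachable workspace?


r_max = L1 + L2 = 10.4 m
r_min = |L1 - L2| = 0.2 m
Area = pi*(r_max^2 - r_min^2)
= pi*(108.16 - 0.04)
= pi * 108.12
= 339.669 m^2


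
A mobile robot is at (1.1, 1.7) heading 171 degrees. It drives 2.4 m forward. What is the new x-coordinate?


x_new = x0 + d*cos(theta)
= 1.1 + 2.4*cos(171)
= 1.1 + -2.3705
= -1.2705


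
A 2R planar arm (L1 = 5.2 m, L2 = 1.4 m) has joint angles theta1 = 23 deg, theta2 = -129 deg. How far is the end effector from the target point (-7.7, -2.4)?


End effector via forward kinematics:
x = L1*cos(t1) + L2*cos(t1+t2) = 4.4007
y = L1*sin(t1) + L2*sin(t1+t2) = 0.686
Distance to target:
d = sqrt((-7.7 - 4.4007)^2 + (-2.4 - 0.686)^2)
= sqrt(146.4277 + 9.5236)
= 12.488 m


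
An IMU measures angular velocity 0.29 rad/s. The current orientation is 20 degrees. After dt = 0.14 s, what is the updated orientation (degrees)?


delta_theta = w * dt = 0.29 * 0.14 = 0.0406 rad
= 2.3262 deg
theta_new = 20 + 2.3262 = 22.3262 deg


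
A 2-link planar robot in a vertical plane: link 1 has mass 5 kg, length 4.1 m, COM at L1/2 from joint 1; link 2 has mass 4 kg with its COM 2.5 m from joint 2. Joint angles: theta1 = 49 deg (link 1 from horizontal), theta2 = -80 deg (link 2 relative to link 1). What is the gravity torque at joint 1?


Horizontal distance from joint 1 to link-1 COM:
  x_c1 = (L1/2)*cos(t1) = 2.05 * 0.6561 = 1.3449 m
Horizontal distance from joint 1 to link-2 COM:
  x_c2 = L1*cos(t1) + Lc2*cos(t1+t2)
       = 4.1*0.6561 + 2.5*0.8572 = 4.8328 m
tau1 = m1*g*x_c1 + m2*g*x_c2
     = 5*9.81*1.3449 + 4*9.81*4.8328
     = 65.9684 + 189.6375
     = 255.6059 Nm


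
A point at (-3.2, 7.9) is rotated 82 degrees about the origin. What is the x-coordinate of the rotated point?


x' = x*cos(theta) - y*sin(theta)
cos(82 deg) = 0.1392, sin(82 deg) = 0.9903
x' = -3.2 * 0.1392 - 7.9 * 0.9903
= -0.4454 - 7.8231
= -8.2685


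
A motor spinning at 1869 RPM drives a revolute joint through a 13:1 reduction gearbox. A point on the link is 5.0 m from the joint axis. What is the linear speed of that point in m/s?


omega_motor = 1869 * 2*pi/60 = 195.7212 rad/s
omega_joint = omega_motor / 13 = 15.0555 rad/s
v = omega_joint * r = 15.0555 * 5.0
= 75.2774 m/s


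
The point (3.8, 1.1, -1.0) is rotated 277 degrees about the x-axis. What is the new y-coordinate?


Rotation about x-axis: y' = y*cos(theta) - z*sin(theta)
= 1.1 * 0.1219 - -1.0 * -0.9925
= -0.8585


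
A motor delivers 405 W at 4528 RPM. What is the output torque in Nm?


omega = 4528 * 2*pi/60 = 474.1711 rad/s
tau = P / omega = 405 / 474.1711
= 0.8541 Nm


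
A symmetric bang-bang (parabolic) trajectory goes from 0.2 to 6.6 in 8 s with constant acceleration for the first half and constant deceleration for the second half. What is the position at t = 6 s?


Symmetric rest-to-rest: each phase covers (pf-p0)/2 in time T/2. 0.5*a*(T/2)^2 = (pf-p0)/2 => a = 4*(pf-p0)/T^2
a = 4*(6.6-0.2)/8^2 = 0.4
t = 6 is in the deceleration phase (t > T/2).
p = pf - 0.5*a*(T-t)^2 = 6.6 - 0.5*0.4*2^2
= 5.8


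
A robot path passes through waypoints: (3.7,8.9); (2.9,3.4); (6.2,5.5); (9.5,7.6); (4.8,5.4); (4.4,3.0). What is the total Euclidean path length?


Segment lengths:
  seg1 = sqrt((-0.8)^2 + (-5.5)^2) = 5.5579
  seg2 = sqrt((3.3)^2 + (2.1)^2) = 3.9115
  seg3 = sqrt((3.3)^2 + (2.1)^2) = 3.9115
  seg4 = sqrt((-4.7)^2 + (-2.2)^2) = 5.1894
  seg5 = sqrt((-0.4)^2 + (-2.4)^2) = 2.4331
Total = 21.0034


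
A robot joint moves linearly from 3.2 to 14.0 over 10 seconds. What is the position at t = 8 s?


s = t/T = 8/10 = 0.8
p(t) = p0 + (pf-p0)*s
= 3.2 + (14.0 - 3.2) * 0.8
= 11.84


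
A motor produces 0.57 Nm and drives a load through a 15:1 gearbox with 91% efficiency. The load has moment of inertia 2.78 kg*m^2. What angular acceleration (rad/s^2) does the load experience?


tau_out = tau_motor * N * eta
= 0.57 * 15 * 0.91 = 7.7805 Nm
alpha = tau_out / I = 7.7805 / 2.78
= 2.7987 rad/s^2


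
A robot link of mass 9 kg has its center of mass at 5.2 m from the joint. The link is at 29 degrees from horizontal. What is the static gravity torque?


tau = m*g*L*cos(angle)
= 9 * 9.81 * 5.2 * cos(29 deg)
= 9 * 9.81 * 5.2 * 0.8746
= 401.5449 Nm


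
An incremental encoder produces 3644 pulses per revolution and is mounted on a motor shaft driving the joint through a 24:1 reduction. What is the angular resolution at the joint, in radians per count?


counts per rev = 3644
effective counts at joint = 3644 * 24 = 87456
resolution = 2*pi / 87456
= 7.1844e-05 rad/count


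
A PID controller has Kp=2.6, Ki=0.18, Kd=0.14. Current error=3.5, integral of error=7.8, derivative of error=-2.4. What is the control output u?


u = Kp*e + Ki*int(e) + Kd*de/dt
= 2.6*3.5 + 0.18*7.8 + 0.14*(-2.4)
= 9.1 + 1.404 + -0.336
= 10.168


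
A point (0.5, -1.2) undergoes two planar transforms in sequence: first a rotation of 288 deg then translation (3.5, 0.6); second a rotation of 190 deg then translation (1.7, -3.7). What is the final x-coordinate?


After transform 1:
x1 = cos(288)*0.5 - sin(288)*-1.2 + 3.5 = 2.5132
y1 = sin(288)*0.5 + cos(288)*-1.2 + 0.6 = -0.2463
After transform 2:
x2 = cos(190)*2.5132 - sin(190)*-0.2463 + 1.7
= -0.8178


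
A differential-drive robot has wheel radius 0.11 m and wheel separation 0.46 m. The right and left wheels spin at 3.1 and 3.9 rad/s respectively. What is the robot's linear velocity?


vR = r*wR = 0.11*3.1 = 0.341 m/s
vL = r*wL = 0.11*3.9 = 0.429 m/s
v = (vR+vL)/2 = 0.385 m/s
omega = (vR-vL)/L = -0.1913 rad/s
linear velocity = 0.385 m/s


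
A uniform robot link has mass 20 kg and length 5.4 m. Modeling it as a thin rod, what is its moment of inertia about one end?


I = (1/3) * m * L^2
= (1/3) * 20 * 5.4^2
= 0.333333 * 20 * 29.16
= 194.4 kg*m^2


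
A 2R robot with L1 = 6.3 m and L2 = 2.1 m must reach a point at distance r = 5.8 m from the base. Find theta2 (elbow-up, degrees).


cos(theta2) = (r^2 - L1^2 - L2^2) / (2*L1*L2)
cos(theta2) = (33.64 - 39.69 - 4.41) / 26.46
cos(theta2) = -0.395314
theta2 = 113.2855 degrees


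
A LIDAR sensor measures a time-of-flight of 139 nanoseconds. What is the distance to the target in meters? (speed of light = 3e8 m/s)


tof = 139 ns = 1.39e-07 s
dist = c * tof / 2
= 3e8 * 1.39e-07 / 2
= 20.85 m


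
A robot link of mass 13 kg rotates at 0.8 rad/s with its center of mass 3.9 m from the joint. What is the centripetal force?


F = m * omega^2 * r
= 13 * 0.8^2 * 3.9
= 13 * 0.64 * 3.9
= 32.448 N


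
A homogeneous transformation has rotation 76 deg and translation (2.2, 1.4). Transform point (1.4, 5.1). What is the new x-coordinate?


x' = cos(theta)*px - sin(theta)*py + tx
= 0.2419*1.4 - 0.9703*5.1 + 2.2
= -2.4098


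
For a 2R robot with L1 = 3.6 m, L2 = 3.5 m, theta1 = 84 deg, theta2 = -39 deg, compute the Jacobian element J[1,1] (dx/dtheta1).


J[1,1] = -L1*sin(t1) - L2*sin(t1+t2)
= -3.6*sin(84) - 3.5*sin(45)
= -6.0552


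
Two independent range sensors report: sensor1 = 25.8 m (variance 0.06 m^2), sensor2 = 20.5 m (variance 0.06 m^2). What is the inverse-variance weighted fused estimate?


w1 = (1/var1) / (1/var1 + 1/var2)
   = 16.6667 / (16.6667 + 16.6667) = 0.5
w2 = 1 - w1 = 0.5
fused = w1*s1 + w2*s2 = 12.9 + 10.25
= 23.15 m


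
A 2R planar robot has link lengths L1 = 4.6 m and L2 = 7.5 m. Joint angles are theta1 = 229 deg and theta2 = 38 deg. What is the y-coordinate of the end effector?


Convert angles to radians: theta1 = 3.9968, theta2 = 0.6632
y = L1*sin(theta1) + L2*sin(theta1+theta2)
y = -3.4717 + -7.4897
y = -10.9614


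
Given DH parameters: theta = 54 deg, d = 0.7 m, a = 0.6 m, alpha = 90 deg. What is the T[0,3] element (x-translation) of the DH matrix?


T[0,3] = a * cos(theta)
= 0.6 * cos(54 deg)
= 0.6 * 0.5878
= 0.3527


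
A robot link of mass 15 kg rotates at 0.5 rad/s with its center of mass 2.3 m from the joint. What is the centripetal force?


F = m * omega^2 * r
= 15 * 0.5^2 * 2.3
= 15 * 0.25 * 2.3
= 8.625 N


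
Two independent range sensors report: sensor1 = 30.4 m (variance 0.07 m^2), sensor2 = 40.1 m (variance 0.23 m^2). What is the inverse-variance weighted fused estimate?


w1 = (1/var1) / (1/var1 + 1/var2)
   = 14.2857 / (14.2857 + 4.3478) = 0.7667
w2 = 1 - w1 = 0.2333
fused = w1*s1 + w2*s2 = 23.3067 + 9.3567
= 32.6633 m


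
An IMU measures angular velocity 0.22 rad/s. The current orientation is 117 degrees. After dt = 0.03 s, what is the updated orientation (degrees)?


delta_theta = w * dt = 0.22 * 0.03 = 0.0066 rad
= 0.3782 deg
theta_new = 117 + 0.3782 = 117.3782 deg


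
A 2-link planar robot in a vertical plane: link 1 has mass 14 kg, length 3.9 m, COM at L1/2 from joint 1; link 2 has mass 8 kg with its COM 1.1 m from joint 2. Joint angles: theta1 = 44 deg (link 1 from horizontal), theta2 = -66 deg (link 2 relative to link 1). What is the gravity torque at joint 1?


Horizontal distance from joint 1 to link-1 COM:
  x_c1 = (L1/2)*cos(t1) = 1.95 * 0.7193 = 1.4027 m
Horizontal distance from joint 1 to link-2 COM:
  x_c2 = L1*cos(t1) + Lc2*cos(t1+t2)
       = 3.9*0.7193 + 1.1*0.9272 = 3.8253 m
tau1 = m1*g*x_c1 + m2*g*x_c2
     = 14*9.81*1.4027 + 8*9.81*3.8253
     = 192.6485 + 300.2117
     = 492.8602 Nm


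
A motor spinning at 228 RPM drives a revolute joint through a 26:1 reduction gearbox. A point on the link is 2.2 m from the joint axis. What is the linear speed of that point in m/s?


omega_motor = 228 * 2*pi/60 = 23.8761 rad/s
omega_joint = omega_motor / 26 = 0.9183 rad/s
v = omega_joint * r = 0.9183 * 2.2
= 2.0203 m/s


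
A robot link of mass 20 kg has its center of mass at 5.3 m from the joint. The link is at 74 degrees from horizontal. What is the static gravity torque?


tau = m*g*L*cos(angle)
= 20 * 9.81 * 5.3 * cos(74 deg)
= 20 * 9.81 * 5.3 * 0.2756
= 286.6243 Nm


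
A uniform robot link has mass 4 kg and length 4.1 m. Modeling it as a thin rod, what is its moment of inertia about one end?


I = (1/3) * m * L^2
= (1/3) * 4 * 4.1^2
= 0.333333 * 4 * 16.81
= 22.4133 kg*m^2


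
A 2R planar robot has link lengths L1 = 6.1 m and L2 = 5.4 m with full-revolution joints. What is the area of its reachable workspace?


r_max = L1 + L2 = 11.5 m
r_min = |L1 - L2| = 0.7 m
Area = pi*(r_max^2 - r_min^2)
= pi*(132.25 - 0.49)
= pi * 131.76
= 413.9362 m^2


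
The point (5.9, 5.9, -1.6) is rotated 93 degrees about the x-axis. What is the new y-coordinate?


Rotation about x-axis: y' = y*cos(theta) - z*sin(theta)
= 5.9 * -0.0523 - -1.6 * 0.9986
= 1.289


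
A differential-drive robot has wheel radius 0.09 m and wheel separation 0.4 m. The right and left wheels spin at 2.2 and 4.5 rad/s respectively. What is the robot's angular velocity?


vR = r*wR = 0.09*2.2 = 0.198 m/s
vL = r*wL = 0.09*4.5 = 0.405 m/s
v = (vR+vL)/2 = 0.3015 m/s
omega = (vR-vL)/L = -0.5175 rad/s
angular velocity = -0.5175 rad/s


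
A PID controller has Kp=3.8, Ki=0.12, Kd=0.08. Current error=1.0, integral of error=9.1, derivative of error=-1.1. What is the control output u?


u = Kp*e + Ki*int(e) + Kd*de/dt
= 3.8*1.0 + 0.12*9.1 + 0.08*(-1.1)
= 3.8 + 1.092 + -0.088
= 4.804


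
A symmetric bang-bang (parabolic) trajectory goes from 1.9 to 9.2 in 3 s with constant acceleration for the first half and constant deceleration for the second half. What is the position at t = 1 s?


Symmetric rest-to-rest: each phase covers (pf-p0)/2 in time T/2. 0.5*a*(T/2)^2 = (pf-p0)/2 => a = 4*(pf-p0)/T^2
a = 4*(9.2-1.9)/3^2 = 3.2444
t = 1 is in the acceleration phase (t <= T/2).
p = p0 + 0.5*a*t^2 = 1.9 + 0.5*3.2444*1^2
= 3.5222


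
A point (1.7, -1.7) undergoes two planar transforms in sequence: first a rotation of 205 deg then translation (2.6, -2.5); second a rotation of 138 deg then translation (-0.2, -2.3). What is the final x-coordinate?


After transform 1:
x1 = cos(205)*1.7 - sin(205)*-1.7 + 2.6 = 0.3408
y1 = sin(205)*1.7 + cos(205)*-1.7 + -2.5 = -1.6777
After transform 2:
x2 = cos(138)*0.3408 - sin(138)*-1.6777 + -0.2
= 0.6693


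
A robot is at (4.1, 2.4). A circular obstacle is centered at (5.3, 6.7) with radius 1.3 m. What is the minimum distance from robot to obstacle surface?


center_dist = sqrt((4.1-5.3)^2 + (2.4-6.7)^2)
= sqrt(1.44 + 18.49)
= 4.4643
min_dist = center_dist - radius = 4.4643 - 1.3 = 3.1643 m


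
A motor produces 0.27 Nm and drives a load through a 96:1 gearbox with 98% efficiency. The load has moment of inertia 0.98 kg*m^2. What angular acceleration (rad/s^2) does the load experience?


tau_out = tau_motor * N * eta
= 0.27 * 96 * 0.98 = 25.4016 Nm
alpha = tau_out / I = 25.4016 / 0.98
= 25.92 rad/s^2


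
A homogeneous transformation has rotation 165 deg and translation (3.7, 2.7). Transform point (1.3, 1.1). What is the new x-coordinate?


x' = cos(theta)*px - sin(theta)*py + tx
= -0.9659*1.3 - 0.2588*1.1 + 3.7
= 2.1596


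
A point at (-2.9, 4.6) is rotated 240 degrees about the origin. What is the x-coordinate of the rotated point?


x' = x*cos(theta) - y*sin(theta)
cos(240 deg) = -0.5, sin(240 deg) = -0.866
x' = -2.9 * -0.5 - 4.6 * -0.866
= 1.45 - -3.9837
= 5.4337


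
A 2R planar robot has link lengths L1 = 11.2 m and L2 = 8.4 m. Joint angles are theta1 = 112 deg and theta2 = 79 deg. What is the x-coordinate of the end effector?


Convert angles to radians: theta1 = 1.9548, theta2 = 1.3788
x = L1*cos(theta1) + L2*cos(theta1+theta2)
x = -4.1956 + -8.2457
x = -12.4413


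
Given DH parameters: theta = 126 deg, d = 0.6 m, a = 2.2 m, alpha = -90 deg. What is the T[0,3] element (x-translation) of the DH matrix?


T[0,3] = a * cos(theta)
= 2.2 * cos(126 deg)
= 2.2 * -0.5878
= -1.2931


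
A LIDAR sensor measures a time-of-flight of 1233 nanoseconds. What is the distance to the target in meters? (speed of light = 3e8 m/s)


tof = 1233 ns = 1.233e-06 s
dist = c * tof / 2
= 3e8 * 1.233e-06 / 2
= 184.95 m


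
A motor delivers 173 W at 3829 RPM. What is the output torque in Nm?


omega = 3829 * 2*pi/60 = 400.9719 rad/s
tau = P / omega = 173 / 400.9719
= 0.4315 Nm


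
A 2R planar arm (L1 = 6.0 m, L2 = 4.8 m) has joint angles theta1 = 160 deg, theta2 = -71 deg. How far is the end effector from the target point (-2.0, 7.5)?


End effector via forward kinematics:
x = L1*cos(t1) + L2*cos(t1+t2) = -5.5544
y = L1*sin(t1) + L2*sin(t1+t2) = 6.8514
Distance to target:
d = sqrt((-2.0 - -5.5544)^2 + (7.5 - 6.8514)^2)
= sqrt(12.6336 + 0.4207)
= 3.6131 m


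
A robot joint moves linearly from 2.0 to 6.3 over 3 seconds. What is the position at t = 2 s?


s = t/T = 2/3 = 0.6667
p(t) = p0 + (pf-p0)*s
= 2.0 + (6.3 - 2.0) * 0.6667
= 4.8667


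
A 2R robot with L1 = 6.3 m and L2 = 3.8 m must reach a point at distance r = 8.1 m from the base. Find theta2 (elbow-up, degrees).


cos(theta2) = (r^2 - L1^2 - L2^2) / (2*L1*L2)
cos(theta2) = (65.61 - 39.69 - 14.44) / 47.88
cos(theta2) = 0.239766
theta2 = 76.1273 degrees


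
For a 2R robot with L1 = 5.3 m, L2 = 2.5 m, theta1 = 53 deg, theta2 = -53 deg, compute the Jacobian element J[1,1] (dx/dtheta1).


J[1,1] = -L1*sin(t1) - L2*sin(t1+t2)
= -5.3*sin(53) - 2.5*sin(0)
= -4.2328


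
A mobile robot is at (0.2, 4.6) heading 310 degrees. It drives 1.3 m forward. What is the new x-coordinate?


x_new = x0 + d*cos(theta)
= 0.2 + 1.3*cos(310)
= 0.2 + 0.8356
= 1.0356


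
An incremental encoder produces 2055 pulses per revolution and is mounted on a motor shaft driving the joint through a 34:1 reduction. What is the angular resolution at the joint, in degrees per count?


counts per rev = 2055
effective counts at joint = 2055 * 34 = 69870
resolution = 360 / 69870
= 0.0052 deg/count


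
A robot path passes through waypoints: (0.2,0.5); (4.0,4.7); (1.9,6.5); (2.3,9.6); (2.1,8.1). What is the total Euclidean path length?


Segment lengths:
  seg1 = sqrt((3.8)^2 + (4.2)^2) = 5.6639
  seg2 = sqrt((-2.1)^2 + (1.8)^2) = 2.7659
  seg3 = sqrt((0.4)^2 + (3.1)^2) = 3.1257
  seg4 = sqrt((-0.2)^2 + (-1.5)^2) = 1.5133
Total = 13.0688


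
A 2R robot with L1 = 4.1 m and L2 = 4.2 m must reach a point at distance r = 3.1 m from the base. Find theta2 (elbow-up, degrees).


cos(theta2) = (r^2 - L1^2 - L2^2) / (2*L1*L2)
cos(theta2) = (9.61 - 16.81 - 17.64) / 34.44
cos(theta2) = -0.721254
theta2 = 136.1581 degrees


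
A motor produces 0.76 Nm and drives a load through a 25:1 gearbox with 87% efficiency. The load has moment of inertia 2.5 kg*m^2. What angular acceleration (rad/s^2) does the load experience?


tau_out = tau_motor * N * eta
= 0.76 * 25 * 0.87 = 16.53 Nm
alpha = tau_out / I = 16.53 / 2.5
= 6.612 rad/s^2


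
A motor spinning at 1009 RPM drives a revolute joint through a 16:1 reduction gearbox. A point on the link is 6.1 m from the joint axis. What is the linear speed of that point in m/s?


omega_motor = 1009 * 2*pi/60 = 105.6622 rad/s
omega_joint = omega_motor / 16 = 6.6039 rad/s
v = omega_joint * r = 6.6039 * 6.1
= 40.2837 m/s


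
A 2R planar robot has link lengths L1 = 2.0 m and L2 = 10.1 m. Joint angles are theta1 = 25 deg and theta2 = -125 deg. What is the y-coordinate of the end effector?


Convert angles to radians: theta1 = 0.4363, theta2 = -2.1817
y = L1*sin(theta1) + L2*sin(theta1+theta2)
y = 0.8452 + -9.9466
y = -9.1013


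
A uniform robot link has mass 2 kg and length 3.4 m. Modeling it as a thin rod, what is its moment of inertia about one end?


I = (1/3) * m * L^2
= (1/3) * 2 * 3.4^2
= 0.333333 * 2 * 11.56
= 7.7067 kg*m^2


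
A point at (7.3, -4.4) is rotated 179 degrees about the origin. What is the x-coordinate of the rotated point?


x' = x*cos(theta) - y*sin(theta)
cos(179 deg) = -0.9998, sin(179 deg) = 0.0175
x' = 7.3 * -0.9998 - -4.4 * 0.0175
= -7.2989 - -0.0768
= -7.2221


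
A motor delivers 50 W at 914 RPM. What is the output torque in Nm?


omega = 914 * 2*pi/60 = 95.7139 rad/s
tau = P / omega = 50 / 95.7139
= 0.5224 Nm


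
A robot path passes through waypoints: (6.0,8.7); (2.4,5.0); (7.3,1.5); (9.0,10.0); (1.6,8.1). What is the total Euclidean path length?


Segment lengths:
  seg1 = sqrt((-3.6)^2 + (-3.7)^2) = 5.1624
  seg2 = sqrt((4.9)^2 + (-3.5)^2) = 6.0216
  seg3 = sqrt((1.7)^2 + (8.5)^2) = 8.6683
  seg4 = sqrt((-7.4)^2 + (-1.9)^2) = 7.64
Total = 27.4924


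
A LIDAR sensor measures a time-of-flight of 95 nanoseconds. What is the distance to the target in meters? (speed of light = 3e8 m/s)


tof = 95 ns = 9.5e-08 s
dist = c * tof / 2
= 3e8 * 9.5e-08 / 2
= 14.25 m


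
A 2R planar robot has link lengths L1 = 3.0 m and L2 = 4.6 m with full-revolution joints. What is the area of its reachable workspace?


r_max = L1 + L2 = 7.6 m
r_min = |L1 - L2| = 1.6 m
Area = pi*(r_max^2 - r_min^2)
= pi*(57.76 - 2.56)
= pi * 55.2
= 173.4159 m^2


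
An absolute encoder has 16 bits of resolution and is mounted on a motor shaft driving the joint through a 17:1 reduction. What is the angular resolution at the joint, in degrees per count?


counts = 2^16 = 65536
effective counts at joint = 65536 * 17 = 1114112
resolution = 360 / 1114112
= 3.2313e-04 deg/count


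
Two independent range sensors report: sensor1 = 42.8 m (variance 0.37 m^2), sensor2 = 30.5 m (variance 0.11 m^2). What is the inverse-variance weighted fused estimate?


w1 = (1/var1) / (1/var1 + 1/var2)
   = 2.7027 / (2.7027 + 9.0909) = 0.2292
w2 = 1 - w1 = 0.7708
fused = w1*s1 + w2*s2 = 9.8083 + 23.5104
= 33.3188 m


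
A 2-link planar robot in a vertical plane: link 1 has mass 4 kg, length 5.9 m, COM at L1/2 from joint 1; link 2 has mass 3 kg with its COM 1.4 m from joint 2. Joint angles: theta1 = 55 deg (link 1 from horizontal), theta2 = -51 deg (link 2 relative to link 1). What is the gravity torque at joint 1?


Horizontal distance from joint 1 to link-1 COM:
  x_c1 = (L1/2)*cos(t1) = 2.95 * 0.5736 = 1.6921 m
Horizontal distance from joint 1 to link-2 COM:
  x_c2 = L1*cos(t1) + Lc2*cos(t1+t2)
       = 5.9*0.5736 + 1.4*0.9976 = 4.7807 m
tau1 = m1*g*x_c1 + m2*g*x_c2
     = 4*9.81*1.6921 + 3*9.81*4.7807
     = 66.3961 + 140.6957
     = 207.0918 Nm
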